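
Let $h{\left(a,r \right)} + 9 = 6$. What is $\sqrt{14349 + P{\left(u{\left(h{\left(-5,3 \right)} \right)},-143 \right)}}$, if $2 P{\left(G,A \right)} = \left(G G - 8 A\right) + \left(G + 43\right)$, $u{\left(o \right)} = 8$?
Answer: $\frac{\sqrt{59914}}{2} \approx 122.39$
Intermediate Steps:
$h{\left(a,r \right)} = -3$ ($h{\left(a,r \right)} = -9 + 6 = -3$)
$P{\left(G,A \right)} = \frac{43}{2} + \frac{G}{2} + \frac{G^{2}}{2} - 4 A$ ($P{\left(G,A \right)} = \frac{\left(G G - 8 A\right) + \left(G + 43\right)}{2} = \frac{\left(G^{2} - 8 A\right) + \left(43 + G\right)}{2} = \frac{43 + G + G^{2} - 8 A}{2} = \frac{43}{2} + \frac{G}{2} + \frac{G^{2}}{2} - 4 A$)
$\sqrt{14349 + P{\left(u{\left(h{\left(-5,3 \right)} \right)},-143 \right)}} = \sqrt{14349 + \left(\frac{43}{2} + \frac{1}{2} \cdot 8 + \frac{8^{2}}{2} - -572\right)} = \sqrt{14349 + \left(\frac{43}{2} + 4 + \frac{1}{2} \cdot 64 + 572\right)} = \sqrt{14349 + \left(\frac{43}{2} + 4 + 32 + 572\right)} = \sqrt{14349 + \frac{1259}{2}} = \sqrt{\frac{29957}{2}} = \frac{\sqrt{59914}}{2}$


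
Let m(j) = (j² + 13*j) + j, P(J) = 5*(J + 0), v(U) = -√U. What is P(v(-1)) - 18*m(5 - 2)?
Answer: -918 - 5*I ≈ -918.0 - 5.0*I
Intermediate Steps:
P(J) = 5*J
m(j) = j² + 14*j
P(v(-1)) - 18*m(5 - 2) = 5*(-√(-1)) - 18*(5 - 2)*(14 + (5 - 2)) = 5*(-I) - 54*(14 + 3) = -5*I - 54*17 = -5*I - 18*51 = -5*I - 918 = -918 - 5*I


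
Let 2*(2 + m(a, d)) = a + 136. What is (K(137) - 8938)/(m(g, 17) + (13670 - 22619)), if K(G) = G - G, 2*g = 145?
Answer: 35752/35387 ≈ 1.0103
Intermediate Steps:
g = 145/2 (g = (½)*145 = 145/2 ≈ 72.500)
m(a, d) = 66 + a/2 (m(a, d) = -2 + (a + 136)/2 = -2 + (136 + a)/2 = -2 + (68 + a/2) = 66 + a/2)
K(G) = 0
(K(137) - 8938)/(m(g, 17) + (13670 - 22619)) = (0 - 8938)/((66 + (½)*(145/2)) + (13670 - 22619)) = -8938/((66 + 145/4) - 8949) = -8938/(409/4 - 8949) = -8938/(-35387/4) = -8938*(-4/35387) = 35752/35387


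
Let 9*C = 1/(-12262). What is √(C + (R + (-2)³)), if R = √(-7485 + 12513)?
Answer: √(-10825690630 + 2706419592*√1257)/36786 ≈ 7.9315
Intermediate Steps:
R = 2*√1257 (R = √5028 = 2*√1257 ≈ 70.908)
C = -1/110358 (C = (⅑)/(-12262) = (⅑)*(-1/12262) = -1/110358 ≈ -9.0614e-6)
√(C + (R + (-2)³)) = √(-1/110358 + (2*√1257 + (-2)³)) = √(-1/110358 + (2*√1257 - 8)) = √(-1/110358 + (-8 + 2*√1257)) = √(-882865/110358 + 2*√1257)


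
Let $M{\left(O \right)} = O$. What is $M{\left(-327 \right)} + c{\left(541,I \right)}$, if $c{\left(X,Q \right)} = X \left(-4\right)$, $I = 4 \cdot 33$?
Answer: $-2491$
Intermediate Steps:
$I = 132$
$c{\left(X,Q \right)} = - 4 X$
$M{\left(-327 \right)} + c{\left(541,I \right)} = -327 - 2164 = -2491$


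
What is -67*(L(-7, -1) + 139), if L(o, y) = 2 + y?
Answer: -9380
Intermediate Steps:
-67*(L(-7, -1) + 139) = -67*((2 - 1) + 139) = -67*(1 + 139) = -67*140 = -9380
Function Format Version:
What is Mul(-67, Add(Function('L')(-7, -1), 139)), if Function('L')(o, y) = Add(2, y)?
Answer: -9380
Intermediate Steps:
Mul(-67, Add(Function('L')(-7, -1), 139)) = Mul(-67, Add(Add(2, -1), 139)) = Mul(-67, Add(1, 139)) = Mul(-67, 140) = -9380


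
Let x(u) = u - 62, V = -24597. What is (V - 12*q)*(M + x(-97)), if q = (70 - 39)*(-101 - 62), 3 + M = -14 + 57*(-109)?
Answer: -230253171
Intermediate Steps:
x(u) = -62 + u
M = -6230 (M = -3 + (-14 + 57*(-109)) = -3 + (-14 - 6213) = -3 - 6227 = -6230)
q = -5053 (q = 31*(-163) = -5053)
(V - 12*q)*(M + x(-97)) = (-24597 - 12*(-5053))*(-6230 + (-62 - 97)) = (-24597 + 60636)*(-6230 - 159) = 36039*(-6389) = -230253171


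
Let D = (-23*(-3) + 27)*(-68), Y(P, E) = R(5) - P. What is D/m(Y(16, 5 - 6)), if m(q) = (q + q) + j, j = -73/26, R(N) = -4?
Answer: 56576/371 ≈ 152.50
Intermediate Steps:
j = -73/26 (j = -73*1/26 = -73/26 ≈ -2.8077)
Y(P, E) = -4 - P
m(q) = -73/26 + 2*q (m(q) = (q + q) - 73/26 = 2*q - 73/26 = -73/26 + 2*q)
D = -6528 (D = (69 + 27)*(-68) = 96*(-68) = -6528)
D/m(Y(16, 5 - 6)) = -6528/(-73/26 + 2*(-4 - 1*16)) = -6528/(-73/26 + 2*(-4 - 16)) = -6528/(-73/26 + 2*(-20)) = -6528/(-73/26 - 40) = -6528/(-1113/26) = -6528*(-26/1113) = 56576/371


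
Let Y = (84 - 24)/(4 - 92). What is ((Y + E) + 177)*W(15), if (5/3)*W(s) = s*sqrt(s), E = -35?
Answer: 27981*sqrt(15)/22 ≈ 4925.9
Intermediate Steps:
W(s) = 3*s**(3/2)/5 (W(s) = 3*(s*sqrt(s))/5 = 3*s**(3/2)/5)
Y = -15/22 (Y = 60/(-88) = 60*(-1/88) = -15/22 ≈ -0.68182)
((Y + E) + 177)*W(15) = ((-15/22 - 35) + 177)*(3*15**(3/2)/5) = (-785/22 + 177)*(3*(15*sqrt(15))/5) = 3109*(9*sqrt(15))/22 = 27981*sqrt(15)/22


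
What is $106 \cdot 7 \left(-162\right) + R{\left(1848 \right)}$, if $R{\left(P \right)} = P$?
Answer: $-118356$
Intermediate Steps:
$106 \cdot 7 \left(-162\right) + R{\left(1848 \right)} = 106 \cdot 7 \left(-162\right) + 1848 = 742 \left(-162\right) + 1848 = -120204 + 1848 = -118356$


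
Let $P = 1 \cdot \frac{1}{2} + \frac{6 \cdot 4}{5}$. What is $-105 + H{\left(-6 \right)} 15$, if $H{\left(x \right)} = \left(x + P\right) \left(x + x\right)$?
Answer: $21$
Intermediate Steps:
$P = \frac{53}{10}$ ($P = 1 \cdot \frac{1}{2} + 24 \cdot \frac{1}{5} = \frac{1}{2} + \frac{24}{5} = \frac{53}{10} \approx 5.3$)
$H{\left(x \right)} = 2 x \left(\frac{53}{10} + x\right)$ ($H{\left(x \right)} = \left(x + \frac{53}{10}\right) \left(x + x\right) = \left(\frac{53}{10} + x\right) 2 x = 2 x \left(\frac{53}{10} + x\right)$)
$-105 + H{\left(-6 \right)} 15 = -105 + \frac{1}{5} \left(-6\right) \left(53 + 10 \left(-6\right)\right) 15 = -105 + \frac{1}{5} \left(-6\right) \left(53 - 60\right) 15 = -105 + \frac{1}{5} \left(-6\right) \left(-7\right) 15 = -105 + \frac{42}{5} \cdot 15 = -105 + 126 = 21$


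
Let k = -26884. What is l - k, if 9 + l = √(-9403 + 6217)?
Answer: 26875 + 3*I*√354 ≈ 26875.0 + 56.445*I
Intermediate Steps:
l = -9 + 3*I*√354 (l = -9 + √(-9403 + 6217) = -9 + √(-3186) = -9 + 3*I*√354 ≈ -9.0 + 56.445*I)
l - k = (-9 + 3*I*√354) - 1*(-26884) = (-9 + 3*I*√354) + 26884 = 26875 + 3*I*√354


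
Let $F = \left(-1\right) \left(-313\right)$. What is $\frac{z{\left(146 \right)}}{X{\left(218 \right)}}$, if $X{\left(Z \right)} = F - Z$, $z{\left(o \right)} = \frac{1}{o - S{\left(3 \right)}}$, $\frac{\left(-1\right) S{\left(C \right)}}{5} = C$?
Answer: $\frac{1}{15295} \approx 6.5381 \cdot 10^{-5}$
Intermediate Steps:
$S{\left(C \right)} = - 5 C$
$F = 313$
$z{\left(o \right)} = \frac{1}{15 + o}$ ($z{\left(o \right)} = \frac{1}{o - \left(-5\right) 3} = \frac{1}{o - -15} = \frac{1}{o + 15} = \frac{1}{15 + o}$)
$X{\left(Z \right)} = 313 - Z$
$\frac{z{\left(146 \right)}}{X{\left(218 \right)}} = \frac{1}{\left(15 + 146\right) \left(313 - 218\right)} = \frac{1}{161 \left(313 - 218\right)} = \frac{1}{161 \cdot 95} = \frac{1}{161} \cdot \frac{1}{95} = \frac{1}{15295}$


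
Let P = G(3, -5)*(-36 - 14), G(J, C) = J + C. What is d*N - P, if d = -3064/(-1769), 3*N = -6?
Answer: -183028/1769 ≈ -103.46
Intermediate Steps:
N = -2 (N = (⅓)*(-6) = -2)
d = 3064/1769 (d = -3064*(-1/1769) = 3064/1769 ≈ 1.7321)
G(J, C) = C + J
P = 100 (P = (-5 + 3)*(-36 - 14) = -2*(-50) = 100)
d*N - P = (3064/1769)*(-2) - 1*100 = -6128/1769 - 100 = -183028/1769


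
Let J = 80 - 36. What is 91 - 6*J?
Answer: -173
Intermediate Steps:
J = 44
91 - 6*J = 91 - 6*44 = 91 - 264 = -173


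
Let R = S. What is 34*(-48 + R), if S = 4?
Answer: -1496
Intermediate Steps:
R = 4
34*(-48 + R) = 34*(-48 + 4) = 34*(-44) = -1496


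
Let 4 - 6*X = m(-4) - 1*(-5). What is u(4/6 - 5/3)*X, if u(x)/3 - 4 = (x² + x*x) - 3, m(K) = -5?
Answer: 6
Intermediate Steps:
u(x) = 3 + 6*x² (u(x) = 12 + 3*((x² + x*x) - 3) = 12 + 3*((x² + x²) - 3) = 12 + 3*(2*x² - 3) = 12 + 3*(-3 + 2*x²) = 12 + (-9 + 6*x²) = 3 + 6*x²)
X = ⅔ (X = ⅔ - (-5 - 1*(-5))/6 = ⅔ - (-5 + 5)/6 = ⅔ - ⅙*0 = ⅔ + 0 = ⅔ ≈ 0.66667)
u(4/6 - 5/3)*X = (3 + 6*(4/6 - 5/3)²)*(⅔) = (3 + 6*(4*(⅙) - 5*⅓)²)*(⅔) = (3 + 6*(⅔ - 5/3)²)*(⅔) = (3 + 6*(-1)²)*(⅔) = (3 + 6*1)*(⅔) = (3 + 6)*(⅔) = 9*(⅔) = 6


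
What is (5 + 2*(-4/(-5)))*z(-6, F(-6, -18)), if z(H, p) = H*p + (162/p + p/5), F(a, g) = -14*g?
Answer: -3374811/350 ≈ -9642.3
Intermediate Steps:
z(H, p) = 162/p + p/5 + H*p (z(H, p) = H*p + (162/p + p*(1/5)) = H*p + (162/p + p/5) = 162/p + p/5 + H*p)
(5 + 2*(-4/(-5)))*z(-6, F(-6, -18)) = (5 + 2*(-4/(-5)))*(162/((-14*(-18))) + (-14*(-18))/5 - (-84)*(-18)) = (5 + 2*(-4*(-1/5)))*(162/252 + (1/5)*252 - 6*252) = (5 + 2*(4/5))*(162*(1/252) + 252/5 - 1512) = (5 + 8/5)*(9/14 + 252/5 - 1512) = (33/5)*(-102267/70) = -3374811/350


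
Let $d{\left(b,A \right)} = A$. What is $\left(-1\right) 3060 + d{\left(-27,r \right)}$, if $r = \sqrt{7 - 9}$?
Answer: $-3060 + i \sqrt{2} \approx -3060.0 + 1.4142 i$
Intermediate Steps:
$r = i \sqrt{2}$ ($r = \sqrt{-2} = i \sqrt{2} \approx 1.4142 i$)
$\left(-1\right) 3060 + d{\left(-27,r \right)} = \left(-1\right) 3060 + i \sqrt{2} = -3060 + i \sqrt{2}$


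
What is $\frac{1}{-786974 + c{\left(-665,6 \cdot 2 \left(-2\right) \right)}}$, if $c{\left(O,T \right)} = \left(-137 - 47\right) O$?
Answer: $- \frac{1}{664614} \approx -1.5046 \cdot 10^{-6}$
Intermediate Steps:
$c{\left(O,T \right)} = - 184 O$ ($c{\left(O,T \right)} = \left(-137 - 47\right) O = - 184 O$)
$\frac{1}{-786974 + c{\left(-665,6 \cdot 2 \left(-2\right) \right)}} = \frac{1}{-786974 - -122360} = \frac{1}{-786974 + 122360} = \frac{1}{-664614} = - \frac{1}{664614}$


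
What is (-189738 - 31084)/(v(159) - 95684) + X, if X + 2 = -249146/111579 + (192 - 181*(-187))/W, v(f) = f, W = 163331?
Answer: -2981842483471097/1740877179220725 ≈ -1.7128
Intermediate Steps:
X = -73343847043/18224309649 (X = -2 + (-249146/111579 + (192 - 181*(-187))/163331) = -2 + (-249146*1/111579 + (192 + 33847)*(1/163331)) = -2 + (-249146/111579 + 34039*(1/163331)) = -2 + (-249146/111579 + 34039/163331) = -2 - 36895227745/18224309649 = -73343847043/18224309649 ≈ -4.0245)
(-189738 - 31084)/(v(159) - 95684) + X = (-189738 - 31084)/(159 - 95684) - 73343847043/18224309649 = -220822/(-95525) - 73343847043/18224309649 = -220822*(-1/95525) - 73343847043/18224309649 = 220822/95525 - 73343847043/18224309649 = -2981842483471097/1740877179220725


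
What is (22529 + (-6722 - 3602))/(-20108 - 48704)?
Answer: -12205/68812 ≈ -0.17737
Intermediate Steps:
(22529 + (-6722 - 3602))/(-20108 - 48704) = (22529 - 10324)/(-68812) = 12205*(-1/68812) = -12205/68812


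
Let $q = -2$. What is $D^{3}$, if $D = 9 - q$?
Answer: $1331$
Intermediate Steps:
$D = 11$ ($D = 9 - -2 = 9 + 2 = 11$)
$D^{3} = 11^{3} = 1331$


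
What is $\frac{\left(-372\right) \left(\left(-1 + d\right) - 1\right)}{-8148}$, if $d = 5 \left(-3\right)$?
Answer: $- \frac{527}{679} \approx -0.77614$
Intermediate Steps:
$d = -15$
$\frac{\left(-372\right) \left(\left(-1 + d\right) - 1\right)}{-8148} = \frac{\left(-372\right) \left(\left(-1 - 15\right) - 1\right)}{-8148} = - 372 \left(-16 - 1\right) \left(- \frac{1}{8148}\right) = \left(-372\right) \left(-17\right) \left(- \frac{1}{8148}\right) = 6324 \left(- \frac{1}{8148}\right) = - \frac{527}{679}$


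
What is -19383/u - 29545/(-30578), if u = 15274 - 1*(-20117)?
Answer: 150977907/360728666 ≈ 0.41854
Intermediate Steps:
u = 35391 (u = 15274 + 20117 = 35391)
-19383/u - 29545/(-30578) = -19383/35391 - 29545/(-30578) = -19383*1/35391 - 29545*(-1/30578) = -6461/11797 + 29545/30578 = 150977907/360728666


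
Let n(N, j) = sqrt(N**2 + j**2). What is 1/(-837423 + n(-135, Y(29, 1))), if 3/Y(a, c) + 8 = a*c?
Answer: -41033727/34362585872495 - 7*sqrt(893026)/34362585872495 ≈ -1.1943e-6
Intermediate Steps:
Y(a, c) = 3/(-8 + a*c)
1/(-837423 + n(-135, Y(29, 1))) = 1/(-837423 + sqrt((-135)**2 + (3/(-8 + 29*1))**2)) = 1/(-837423 + sqrt(18225 + (3/(-8 + 29))**2)) = 1/(-837423 + sqrt(18225 + (3/21)**2)) = 1/(-837423 + sqrt(18225 + (3*(1/21))**2)) = 1/(-837423 + sqrt(18225 + (1/7)**2)) = 1/(-837423 + sqrt(18225 + 1/49)) = 1/(-837423 + sqrt(893026/49)) = 1/(-837423 + sqrt(893026)/7)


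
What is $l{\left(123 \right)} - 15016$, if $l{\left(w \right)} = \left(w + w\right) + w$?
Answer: $-14647$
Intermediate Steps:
$l{\left(w \right)} = 3 w$ ($l{\left(w \right)} = 2 w + w = 3 w$)
$l{\left(123 \right)} - 15016 = 3 \cdot 123 - 15016 = 369 - 15016 = -14647$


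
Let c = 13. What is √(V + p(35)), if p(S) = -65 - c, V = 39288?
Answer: √39210 ≈ 198.02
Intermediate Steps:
p(S) = -78 (p(S) = -65 - 1*13 = -65 - 13 = -78)
√(V + p(35)) = √(39288 - 78) = √39210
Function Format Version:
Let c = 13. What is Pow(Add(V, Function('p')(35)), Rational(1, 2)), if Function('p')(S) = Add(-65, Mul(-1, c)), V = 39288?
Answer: Pow(39210, Rational(1, 2)) ≈ 198.02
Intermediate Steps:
Function('p')(S) = -78 (Function('p')(S) = Add(-65, Mul(-1, 13)) = Add(-65, -13) = -78)
Pow(Add(V, Function('p')(35)), Rational(1, 2)) = Pow(Add(39288, -78), Rational(1, 2)) = Pow(39210, Rational(1, 2))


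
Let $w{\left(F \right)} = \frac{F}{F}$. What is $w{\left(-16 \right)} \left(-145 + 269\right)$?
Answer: $124$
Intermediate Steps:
$w{\left(F \right)} = 1$
$w{\left(-16 \right)} \left(-145 + 269\right) = 1 \left(-145 + 269\right) = 1 \cdot 124 = 124$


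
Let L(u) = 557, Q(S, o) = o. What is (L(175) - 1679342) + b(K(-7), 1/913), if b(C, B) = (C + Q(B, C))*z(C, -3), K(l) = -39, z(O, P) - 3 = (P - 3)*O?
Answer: -1697271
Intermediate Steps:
z(O, P) = 3 + O*(-3 + P) (z(O, P) = 3 + (P - 3)*O = 3 + (-3 + P)*O = 3 + O*(-3 + P))
b(C, B) = 2*C*(3 - 6*C) (b(C, B) = (C + C)*(3 - 3*C + C*(-3)) = (2*C)*(3 - 3*C - 3*C) = (2*C)*(3 - 6*C) = 2*C*(3 - 6*C))
(L(175) - 1679342) + b(K(-7), 1/913) = (557 - 1679342) + 6*(-39)*(1 - 2*(-39)) = -1678785 + 6*(-39)*(1 + 78) = -1678785 + 6*(-39)*79 = -1678785 - 18486 = -1697271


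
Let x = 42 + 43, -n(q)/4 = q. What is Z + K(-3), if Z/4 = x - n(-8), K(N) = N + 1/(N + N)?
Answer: 1253/6 ≈ 208.83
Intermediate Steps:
n(q) = -4*q
K(N) = N + 1/(2*N)
x = 85
Z = 212 (Z = 4*(85 - (-4)*(-8)) = 4*(85 - 1*32) = 4*(85 - 32) = 4*53 = 212)
Z + K(-3) = 212 + (-3 + (½)/(-3)) = 212 + (-3 + (½)*(-⅓)) = 212 + (-3 - ⅙) = 212 - 19/6 = 1253/6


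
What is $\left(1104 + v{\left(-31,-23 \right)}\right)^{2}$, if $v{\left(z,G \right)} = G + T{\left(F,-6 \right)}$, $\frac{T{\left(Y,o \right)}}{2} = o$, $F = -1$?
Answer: $1142761$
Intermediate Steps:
$T{\left(Y,o \right)} = 2 o$
$v{\left(z,G \right)} = -12 + G$ ($v{\left(z,G \right)} = G + 2 \left(-6\right) = G - 12 = -12 + G$)
$\left(1104 + v{\left(-31,-23 \right)}\right)^{2} = \left(1104 - 35\right)^{2} = 1069^{2} = 1142761$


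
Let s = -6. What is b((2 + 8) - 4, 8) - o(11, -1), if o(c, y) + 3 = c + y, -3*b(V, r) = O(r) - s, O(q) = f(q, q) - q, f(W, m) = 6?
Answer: -25/3 ≈ -8.3333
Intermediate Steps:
O(q) = 6 - q
b(V, r) = -4 + r/3 (b(V, r) = -((6 - r) - 1*(-6))/3 = -((6 - r) + 6)/3 = -(12 - r)/3 = -4 + r/3)
o(c, y) = -3 + c + y (o(c, y) = -3 + (c + y) = -3 + c + y)
b((2 + 8) - 4, 8) - o(11, -1) = (-4 + (⅓)*8) - (-3 + 11 - 1) = (-4 + 8/3) - 1*7 = -4/3 - 7 = -25/3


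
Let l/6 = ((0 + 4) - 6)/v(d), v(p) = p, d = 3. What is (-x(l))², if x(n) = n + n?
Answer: 64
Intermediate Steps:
l = -4 (l = 6*(((0 + 4) - 6)/3) = 6*((4 - 6)*(⅓)) = 6*(-2*⅓) = 6*(-⅔) = -4)
x(n) = 2*n
(-x(l))² = (-2*(-4))² = (-1*(-8))² = 8² = 64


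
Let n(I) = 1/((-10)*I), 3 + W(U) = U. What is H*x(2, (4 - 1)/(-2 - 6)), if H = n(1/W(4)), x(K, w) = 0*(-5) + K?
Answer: -⅕ ≈ -0.20000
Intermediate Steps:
W(U) = -3 + U
x(K, w) = K (x(K, w) = 0 + K = K)
n(I) = -1/(10*I)
H = -⅒ (H = -1/(10*(1/(-3 + 4))) = -1/(10*(1/1)) = -⅒/1 = -⅒*1 = -⅒ ≈ -0.10000)
H*x(2, (4 - 1)/(-2 - 6)) = -⅒*2 = -⅕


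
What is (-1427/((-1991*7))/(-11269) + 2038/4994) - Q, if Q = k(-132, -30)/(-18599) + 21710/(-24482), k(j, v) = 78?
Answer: 1506309810879934915/1159548687015242447 ≈ 1.2990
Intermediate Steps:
Q = -202846943/227670359 (Q = 78/(-18599) + 21710/(-24482) = 78*(-1/18599) + 21710*(-1/24482) = -78/18599 - 10855/12241 = -202846943/227670359 ≈ -0.89097)
(-1427/((-1991*7))/(-11269) + 2038/4994) - Q = (-1427/((-1991*7))/(-11269) + 2038/4994) - 1*(-202846943/227670359) = (-1427/(-13937)*(-1/11269) + 2038*(1/4994)) + 202846943/227670359 = (-1427*(-1/13937)*(-1/11269) + 1019/2497) + 202846943/227670359 = ((1427/13937)*(-1/11269) + 1019/2497) + 202846943/227670359 = (-1427/157056053 + 1019/2497) + 202846943/227670359 = 14548777708/35651724031 + 202846943/227670359 = 1506309810879934915/1159548687015242447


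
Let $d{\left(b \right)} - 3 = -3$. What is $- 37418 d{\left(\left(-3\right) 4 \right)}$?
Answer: $0$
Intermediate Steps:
$d{\left(b \right)} = 0$ ($d{\left(b \right)} = 3 - 3 = 0$)
$- 37418 d{\left(\left(-3\right) 4 \right)} = \left(-37418\right) 0 = 0$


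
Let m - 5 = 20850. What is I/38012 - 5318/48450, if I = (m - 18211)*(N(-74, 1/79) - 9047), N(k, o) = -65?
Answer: -8584306981/13541775 ≈ -633.91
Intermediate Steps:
m = 20855 (m = 5 + 20850 = 20855)
I = -24092128 (I = (20855 - 18211)*(-65 - 9047) = 2644*(-9112) = -24092128)
I/38012 - 5318/48450 = -24092128/38012 - 5318/48450 = -24092128*1/38012 - 5318*1/48450 = -354296/559 - 2659/24225 = -8584306981/13541775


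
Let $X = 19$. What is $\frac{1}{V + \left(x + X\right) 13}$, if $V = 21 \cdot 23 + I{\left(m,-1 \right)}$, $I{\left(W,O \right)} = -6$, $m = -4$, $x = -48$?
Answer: $\frac{1}{100} \approx 0.01$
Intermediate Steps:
$V = 477$ ($V = 21 \cdot 23 - 6 = 483 - 6 = 477$)
$\frac{1}{V + \left(x + X\right) 13} = \frac{1}{477 + \left(-48 + 19\right) 13} = \frac{1}{477 - 377} = \frac{1}{100}$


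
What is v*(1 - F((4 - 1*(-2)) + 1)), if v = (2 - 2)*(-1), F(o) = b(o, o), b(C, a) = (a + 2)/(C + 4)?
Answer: 0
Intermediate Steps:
b(C, a) = (2 + a)/(4 + C)
F(o) = (2 + o)/(4 + o)
v = 0 (v = 0*(-1) = 0)
v*(1 - F((4 - 1*(-2)) + 1)) = 0*(1 - (2 + ((4 - 1*(-2)) + 1))/(4 + ((4 - 1*(-2)) + 1))) = 0*(1 - (2 + ((4 + 2) + 1))/(4 + ((4 + 2) + 1))) = 0*(1 - (2 + (6 + 1))/(4 + (6 + 1))) = 0*(1 - (2 + 7)/(4 + 7)) = 0*(1 - 9/11) = 0*(2/11) = 0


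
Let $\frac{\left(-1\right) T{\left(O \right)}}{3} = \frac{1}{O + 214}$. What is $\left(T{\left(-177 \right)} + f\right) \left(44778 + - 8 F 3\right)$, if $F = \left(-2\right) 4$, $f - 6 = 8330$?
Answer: $\frac{13870052130}{37} \approx 3.7487 \cdot 10^{8}$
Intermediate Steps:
$f = 8336$ ($f = 6 + 8330 = 8336$)
$F = -8$
$T{\left(O \right)} = - \frac{3}{214 + O}$ ($T{\left(O \right)} = - \frac{3}{O + 214} = - \frac{3}{214 + O}$)
$\left(T{\left(-177 \right)} + f\right) \left(44778 + - 8 F 3\right) = \left(- \frac{3}{214 - 177} + 8336\right) \left(44778 + \left(-8\right) \left(-8\right) 3\right) = \left(- \frac{3}{37} + 8336\right) \left(44778 + 64 \cdot 3\right) = \left(\left(-3\right) \frac{1}{37} + 8336\right) \left(44778 + 192\right) = \left(- \frac{3}{37} + 8336\right) 44970 = \frac{308429}{37} \cdot 44970 = \frac{13870052130}{37}$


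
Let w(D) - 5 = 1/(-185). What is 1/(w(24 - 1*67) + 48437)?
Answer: 185/8961769 ≈ 2.0643e-5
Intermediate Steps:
w(D) = 924/185 (w(D) = 5 + 1/(-185) = 5 - 1/185 = 924/185)
1/(w(24 - 1*67) + 48437) = 1/(924/185 + 48437) = 1/(8961769/185) = 185/8961769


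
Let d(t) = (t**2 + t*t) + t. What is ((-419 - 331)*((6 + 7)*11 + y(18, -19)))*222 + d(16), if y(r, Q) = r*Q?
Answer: 33134028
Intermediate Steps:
y(r, Q) = Q*r
d(t) = t + 2*t**2 (d(t) = (t**2 + t**2) + t = 2*t**2 + t = t + 2*t**2)
((-419 - 331)*((6 + 7)*11 + y(18, -19)))*222 + d(16) = ((-419 - 331)*((6 + 7)*11 - 19*18))*222 + 16*(1 + 2*16) = -750*(13*11 - 342)*222 + 16*(1 + 32) = -750*(143 - 342)*222 + 16*33 = -750*(-199)*222 + 528 = 149250*222 + 528 = 33133500 + 528 = 33134028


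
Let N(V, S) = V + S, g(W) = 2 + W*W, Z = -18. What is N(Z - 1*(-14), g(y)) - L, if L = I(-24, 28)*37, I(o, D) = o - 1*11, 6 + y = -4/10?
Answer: 33349/25 ≈ 1334.0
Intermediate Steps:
y = -32/5 (y = -6 - 4/10 = -6 - 4*⅒ = -6 - ⅖ = -32/5 ≈ -6.4000)
I(o, D) = -11 + o (I(o, D) = o - 11 = -11 + o)
L = -1295 (L = (-11 - 24)*37 = -35*37 = -1295)
g(W) = 2 + W²
N(V, S) = S + V
N(Z - 1*(-14), g(y)) - L = ((2 + (-32/5)²) + (-18 - 1*(-14))) - 1*(-1295) = ((2 + 1024/25) + (-18 + 14)) + 1295 = (1074/25 - 4) + 1295 = 974/25 + 1295 = 33349/25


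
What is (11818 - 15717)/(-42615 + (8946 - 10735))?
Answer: 3899/44404 ≈ 0.087807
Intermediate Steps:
(11818 - 15717)/(-42615 + (8946 - 10735)) = -3899/(-42615 - 1789) = -3899/(-44404) = -3899*(-1/44404) = 3899/44404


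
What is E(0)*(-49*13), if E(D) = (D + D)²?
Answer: 0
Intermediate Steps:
E(D) = 4*D² (E(D) = (2*D)² = 4*D²)
E(0)*(-49*13) = (4*0²)*(-49*13) = (4*0)*(-637) = 0*(-637) = 0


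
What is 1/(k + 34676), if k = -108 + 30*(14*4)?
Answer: 1/36248 ≈ 2.7588e-5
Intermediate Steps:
k = 1572 (k = -108 + 30*56 = -108 + 1680 = 1572)
1/(k + 34676) = 1/(1572 + 34676) = 1/36248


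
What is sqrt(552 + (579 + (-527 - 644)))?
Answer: 2*I*sqrt(10) ≈ 6.3246*I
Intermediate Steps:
sqrt(552 + (579 + (-527 - 644))) = sqrt(552 + (579 - 1171)) = sqrt(552 - 592) = sqrt(-40) = 2*I*sqrt(10)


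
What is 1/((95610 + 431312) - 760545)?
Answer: -1/233623 ≈ -4.2804e-6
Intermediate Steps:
1/((95610 + 431312) - 760545) = 1/(526922 - 760545) = 1/(-233623) = -1/233623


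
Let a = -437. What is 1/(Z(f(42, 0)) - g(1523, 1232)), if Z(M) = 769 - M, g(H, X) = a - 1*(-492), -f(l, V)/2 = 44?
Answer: 1/802 ≈ 0.0012469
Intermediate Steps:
f(l, V) = -88 (f(l, V) = -2*44 = -88)
g(H, X) = 55 (g(H, X) = -437 - 1*(-492) = -437 + 492 = 55)
1/(Z(f(42, 0)) - g(1523, 1232)) = 1/((769 - 1*(-88)) - 1*55) = 1/((769 + 88) - 55) = 1/(857 - 55) = 1/802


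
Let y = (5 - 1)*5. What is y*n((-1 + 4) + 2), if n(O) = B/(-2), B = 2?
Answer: -20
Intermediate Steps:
n(O) = -1 (n(O) = 2/(-2) = 2*(-½) = -1)
y = 20 (y = 4*5 = 20)
y*n((-1 + 4) + 2) = 20*(-1) = -20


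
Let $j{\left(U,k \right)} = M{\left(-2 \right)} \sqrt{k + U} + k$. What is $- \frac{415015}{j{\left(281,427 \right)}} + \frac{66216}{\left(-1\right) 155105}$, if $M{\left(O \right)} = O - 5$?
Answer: $- \frac{3928021557731}{3271319555} - \frac{830030 \sqrt{177}}{21091} \approx -1724.3$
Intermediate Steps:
$M{\left(O \right)} = -5 + O$
$j{\left(U,k \right)} = k - 7 \sqrt{U + k}$ ($j{\left(U,k \right)} = \left(-5 - 2\right) \sqrt{k + U} + k = - 7 \sqrt{U + k} + k = k - 7 \sqrt{U + k}$)
$- \frac{415015}{j{\left(281,427 \right)}} + \frac{66216}{\left(-1\right) 155105} = - \frac{415015}{427 - 7 \sqrt{281 + 427}} + \frac{66216}{\left(-1\right) 155105} = - \frac{415015}{427 - 7 \sqrt{708}} + \frac{66216}{-155105} = - \frac{415015}{427 - 7 \cdot 2 \sqrt{177}} + 66216 \left(- \frac{1}{155105}\right) = - \frac{415015}{427 - 14 \sqrt{177}} - \frac{66216}{155105} = - \frac{66216}{155105} - \frac{415015}{427 - 14 \sqrt{177}}$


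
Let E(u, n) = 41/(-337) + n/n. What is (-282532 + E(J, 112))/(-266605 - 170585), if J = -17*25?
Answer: 3662038/5666655 ≈ 0.64624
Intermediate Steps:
J = -425
E(u, n) = 296/337 (E(u, n) = 41*(-1/337) + 1 = -41/337 + 1 = 296/337)
(-282532 + E(J, 112))/(-266605 - 170585) = (-282532 + 296/337)/(-266605 - 170585) = -95212988/337/(-437190) = -95212988/337*(-1/437190) = 3662038/5666655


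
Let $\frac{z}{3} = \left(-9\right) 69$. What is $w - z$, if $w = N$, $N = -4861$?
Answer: $-2998$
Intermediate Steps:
$w = -4861$
$z = -1863$ ($z = 3 \left(\left(-9\right) 69\right) = 3 \left(-621\right) = -1863$)
$w - z = -4861 - -1863 = -4861 + 1863 = -2998$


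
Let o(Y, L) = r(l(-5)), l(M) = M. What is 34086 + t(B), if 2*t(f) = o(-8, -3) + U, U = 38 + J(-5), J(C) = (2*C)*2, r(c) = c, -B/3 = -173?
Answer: 68185/2 ≈ 34093.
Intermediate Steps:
B = 519 (B = -3*(-173) = 519)
J(C) = 4*C
o(Y, L) = -5
U = 18 (U = 38 + 4*(-5) = 38 - 20 = 18)
t(f) = 13/2 (t(f) = (-5 + 18)/2 = (½)*13 = 13/2)
34086 + t(B) = 34086 + 13/2 = 68185/2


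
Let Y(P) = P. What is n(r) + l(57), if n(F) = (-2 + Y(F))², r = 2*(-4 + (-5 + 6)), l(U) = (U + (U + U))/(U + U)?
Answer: 131/2 ≈ 65.500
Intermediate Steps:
l(U) = 3/2 (l(U) = (U + 2*U)/((2*U)) = (3*U)*(1/(2*U)) = 3/2)
r = -6 (r = 2*(-4 + 1) = 2*(-3) = -6)
n(F) = (-2 + F)²
n(r) + l(57) = (-2 - 6)² + 3/2 = (-8)² + 3/2 = 64 + 3/2 = 131/2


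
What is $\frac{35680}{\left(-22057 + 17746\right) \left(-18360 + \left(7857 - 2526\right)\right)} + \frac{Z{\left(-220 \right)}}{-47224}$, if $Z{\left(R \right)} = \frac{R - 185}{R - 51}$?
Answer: $\frac{433874031025}{718821681428376} \approx 0.00060359$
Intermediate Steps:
$Z{\left(R \right)} = \frac{-185 + R}{-51 + R}$
$\frac{35680}{\left(-22057 + 17746\right) \left(-18360 + \left(7857 - 2526\right)\right)} + \frac{Z{\left(-220 \right)}}{-47224} = \frac{35680}{\left(-22057 + 17746\right) \left(-18360 + \left(7857 - 2526\right)\right)} + \frac{\frac{1}{-51 - 220} \left(-185 - 220\right)}{-47224} = \frac{35680}{\left(-4311\right) \left(-18360 + 5331\right)} + \frac{1}{-271} \left(-405\right) \left(- \frac{1}{47224}\right) = \frac{35680}{\left(-4311\right) \left(-13029\right)} + \left(- \frac{1}{271}\right) \left(-405\right) \left(- \frac{1}{47224}\right) = \frac{35680}{56168019} + \frac{405}{271} \left(- \frac{1}{47224}\right) = 35680 \cdot \frac{1}{56168019} - \frac{405}{12797704} = \frac{35680}{56168019} - \frac{405}{12797704} = \frac{433874031025}{718821681428376}$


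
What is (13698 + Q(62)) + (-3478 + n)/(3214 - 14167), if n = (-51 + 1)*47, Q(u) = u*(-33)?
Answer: 127630184/10953 ≈ 11653.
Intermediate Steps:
Q(u) = -33*u
n = -2350 (n = -50*47 = -2350)
(13698 + Q(62)) + (-3478 + n)/(3214 - 14167) = (13698 - 33*62) + (-3478 - 2350)/(3214 - 14167) = (13698 - 2046) - 5828/(-10953) = 11652 - 5828*(-1/10953) = 11652 + 5828/10953 = 127630184/10953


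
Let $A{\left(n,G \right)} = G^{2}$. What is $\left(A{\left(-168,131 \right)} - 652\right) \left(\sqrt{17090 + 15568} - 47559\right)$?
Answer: $-785151531 + 16509 \sqrt{32658} \approx -7.8217 \cdot 10^{8}$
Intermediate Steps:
$\left(A{\left(-168,131 \right)} - 652\right) \left(\sqrt{17090 + 15568} - 47559\right) = \left(131^{2} - 652\right) \left(\sqrt{17090 + 15568} - 47559\right) = \left(17161 - 652\right) \left(\sqrt{32658} - 47559\right) = 16509 \left(-47559 + \sqrt{32658}\right) = -785151531 + 16509 \sqrt{32658}$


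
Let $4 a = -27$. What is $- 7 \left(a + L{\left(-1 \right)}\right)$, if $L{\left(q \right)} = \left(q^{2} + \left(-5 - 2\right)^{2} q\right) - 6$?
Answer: $\frac{1701}{4} \approx 425.25$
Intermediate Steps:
$a = - \frac{27}{4}$ ($a = \frac{1}{4} \left(-27\right) = - \frac{27}{4} \approx -6.75$)
$L{\left(q \right)} = -6 + q^{2} + 49 q$ ($L{\left(q \right)} = \left(q^{2} + \left(-7\right)^{2} q\right) - 6 = \left(q^{2} + 49 q\right) - 6 = -6 + q^{2} + 49 q$)
$- 7 \left(a + L{\left(-1 \right)}\right) = - 7 \left(- \frac{27}{4} + \left(-6 + \left(-1\right)^{2} + 49 \left(-1\right)\right)\right) = - 7 \left(- \frac{27}{4} - 54\right) = \left(-7\right) \left(- \frac{243}{4}\right) = \frac{1701}{4}$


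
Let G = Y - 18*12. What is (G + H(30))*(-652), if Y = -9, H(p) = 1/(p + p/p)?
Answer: 4547048/31 ≈ 1.4668e+5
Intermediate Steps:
H(p) = 1/(1 + p) (H(p) = 1/(p + 1) = 1/(1 + p))
G = -225 (G = -9 - 18*12 = -9 - 216 = -225)
(G + H(30))*(-652) = (-225 + 1/(1 + 30))*(-652) = (-225 + 1/31)*(-652) = -6974/31*(-652) = 4547048/31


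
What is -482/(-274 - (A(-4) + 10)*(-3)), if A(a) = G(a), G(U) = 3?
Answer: 482/235 ≈ 2.0511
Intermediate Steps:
A(a) = 3
-482/(-274 - (A(-4) + 10)*(-3)) = -482/(-274 - (3 + 10)*(-3)) = -482/(-274 - 13*(-3)) = -482/(-274 - 1*(-39)) = -482/(-274 + 39) = -482/(-235) = -482*(-1/235) = 482/235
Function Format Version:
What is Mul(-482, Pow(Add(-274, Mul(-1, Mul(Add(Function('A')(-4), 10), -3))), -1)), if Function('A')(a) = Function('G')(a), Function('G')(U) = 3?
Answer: Rational(482, 235) ≈ 2.0511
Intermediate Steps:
Function('A')(a) = 3
Mul(-482, Pow(Add(-274, Mul(-1, Mul(Add(Function('A')(-4), 10), -3))), -1)) = Mul(-482, Pow(Add(-274, Mul(-1, Mul(Add(3, 10), -3))), -1)) = Mul(-482, Pow(Add(-274, Mul(-1, Mul(13, -3))), -1)) = Mul(-482, Pow(Add(-274, Mul(-1, -39)), -1)) = Mul(-482, Pow(Add(-274, 39), -1)) = Mul(-482, Pow(-235, -1)) = Mul(-482, Rational(-1, 235)) = Rational(482, 235)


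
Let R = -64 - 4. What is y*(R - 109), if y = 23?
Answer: -4071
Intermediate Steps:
R = -68
y*(R - 109) = 23*(-68 - 109) = 23*(-177) = -4071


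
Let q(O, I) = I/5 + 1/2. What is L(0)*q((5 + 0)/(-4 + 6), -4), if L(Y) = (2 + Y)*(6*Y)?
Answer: 0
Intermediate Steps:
L(Y) = 6*Y*(2 + Y)
q(O, I) = ½ + I/5 (q(O, I) = I*(⅕) + 1*(½) = I/5 + ½ = ½ + I/5)
L(0)*q((5 + 0)/(-4 + 6), -4) = (6*0*(2 + 0))*(½ + (⅕)*(-4)) = (6*0*2)*(½ - ⅘) = 0*(-3/10) = 0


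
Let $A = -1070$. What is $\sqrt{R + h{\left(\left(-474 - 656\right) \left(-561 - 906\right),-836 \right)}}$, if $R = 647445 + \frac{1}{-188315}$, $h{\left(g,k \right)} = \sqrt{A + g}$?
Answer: $\frac{\sqrt{22960043708341810 + 283700313800 \sqrt{25885}}}{188315} \approx 805.44$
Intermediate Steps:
$h{\left(g,k \right)} = \sqrt{-1070 + g}$
$R = \frac{121923605174}{188315}$ ($R = 647445 - \frac{1}{188315} = \frac{121923605174}{188315} \approx 6.4745 \cdot 10^{5}$)
$\sqrt{R + h{\left(\left(-474 - 656\right) \left(-561 - 906\right),-836 \right)}} = \sqrt{\frac{121923605174}{188315} + \sqrt{-1070 + \left(-474 - 656\right) \left(-561 - 906\right)}} = \sqrt{\frac{121923605174}{188315} + \sqrt{-1070 - -1657710}} = \sqrt{\frac{121923605174}{188315} + \sqrt{-1070 + 1657710}} = \sqrt{\frac{121923605174}{188315} + \sqrt{1656640}} = \sqrt{\frac{121923605174}{188315} + 8 \sqrt{25885}}$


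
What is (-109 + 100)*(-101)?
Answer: 909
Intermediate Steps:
(-109 + 100)*(-101) = -9*(-101) = 909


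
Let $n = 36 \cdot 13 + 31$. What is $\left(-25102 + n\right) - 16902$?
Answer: $-41505$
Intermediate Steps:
$n = 499$ ($n = 468 + 31 = 499$)
$\left(-25102 + n\right) - 16902 = \left(-25102 + 499\right) - 16902 = -24603 - 16902 = -41505$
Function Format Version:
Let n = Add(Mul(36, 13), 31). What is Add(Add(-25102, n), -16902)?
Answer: -41505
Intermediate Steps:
n = 499 (n = Add(468, 31) = 499)
Add(Add(-25102, n), -16902) = Add(Add(-25102, 499), -16902) = Add(-24603, -16902) = -41505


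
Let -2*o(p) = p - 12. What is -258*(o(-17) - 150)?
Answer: 34959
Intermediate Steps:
o(p) = 6 - p/2 (o(p) = -(p - 12)/2 = -(-12 + p)/2 = 6 - p/2)
-258*(o(-17) - 150) = -258*((6 - ½*(-17)) - 150) = -258*((6 + 17/2) - 150) = -258*(29/2 - 150) = -258*(-271/2) = 34959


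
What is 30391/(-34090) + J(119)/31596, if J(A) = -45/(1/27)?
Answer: -166942231/179517940 ≈ -0.92995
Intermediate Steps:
J(A) = -1215 (J(A) = -45/1/27 = -45*27 = -1215)
30391/(-34090) + J(119)/31596 = 30391/(-34090) - 1215/31596 = 30391*(-1/34090) - 1215*1/31596 = -30391/34090 - 405/10532 = -166942231/179517940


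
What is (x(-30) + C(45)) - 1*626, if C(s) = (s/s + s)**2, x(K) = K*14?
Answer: 1070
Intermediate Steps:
x(K) = 14*K
C(s) = (1 + s)**2
(x(-30) + C(45)) - 1*626 = (14*(-30) + (1 + 45)**2) - 1*626 = (-420 + 46**2) - 626 = (-420 + 2116) - 626 = 1696 - 626 = 1070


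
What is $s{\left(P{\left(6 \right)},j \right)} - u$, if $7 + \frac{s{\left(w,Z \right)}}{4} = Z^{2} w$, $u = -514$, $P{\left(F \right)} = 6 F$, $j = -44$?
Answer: $279270$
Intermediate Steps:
$s{\left(w,Z \right)} = -28 + 4 w Z^{2}$ ($s{\left(w,Z \right)} = -28 + 4 Z^{2} w = -28 + 4 w Z^{2}$)
$s{\left(P{\left(6 \right)},j \right)} - u = \left(-28 + 4 \cdot 6 \cdot 6 \left(-44\right)^{2}\right) - -514 = \left(-28 + 4 \cdot 36 \cdot 1936\right) + 514 = \left(-28 + 278784\right) + 514 = 278756 + 514 = 279270$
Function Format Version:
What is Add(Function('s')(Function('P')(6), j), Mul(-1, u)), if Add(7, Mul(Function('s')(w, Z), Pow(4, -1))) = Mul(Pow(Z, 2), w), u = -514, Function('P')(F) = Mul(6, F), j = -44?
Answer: 279270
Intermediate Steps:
Function('s')(w, Z) = Add(-28, Mul(4, w, Pow(Z, 2))) (Function('s')(w, Z) = Add(-28, Mul(4, Mul(Pow(Z, 2), w))) = Add(-28, Mul(4, Mul(w, Pow(Z, 2)))) = Add(-28, Mul(4, w, Pow(Z, 2))))
Add(Function('s')(Function('P')(6), j), Mul(-1, u)) = Add(Add(-28, Mul(4, Mul(6, 6), Pow(-44, 2))), Mul(-1, -514)) = Add(Add(-28, Mul(4, 36, 1936)), 514) = Add(Add(-28, 278784), 514) = Add(278756, 514) = 279270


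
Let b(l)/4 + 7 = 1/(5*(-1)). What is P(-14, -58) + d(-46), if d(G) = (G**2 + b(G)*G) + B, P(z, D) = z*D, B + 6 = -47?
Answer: 20999/5 ≈ 4199.8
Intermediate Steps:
b(l) = -144/5 (b(l) = -28 + 4/((5*(-1))) = -28 + 4/(-5) = -28 + 4*(-1/5) = -28 - 4/5 = -144/5)
B = -53 (B = -6 - 47 = -53)
P(z, D) = D*z
d(G) = -53 + G**2 - 144*G/5 (d(G) = (G**2 - 144*G/5) - 53 = -53 + G**2 - 144*G/5)
P(-14, -58) + d(-46) = -58*(-14) + (-53 + (-46)**2 - 144/5*(-46)) = 812 + (-53 + 2116 + 6624/5) = 812 + 16939/5 = 20999/5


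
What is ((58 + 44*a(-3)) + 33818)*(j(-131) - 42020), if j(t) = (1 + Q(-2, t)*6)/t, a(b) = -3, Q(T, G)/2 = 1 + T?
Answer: -185747526096/131 ≈ -1.4179e+9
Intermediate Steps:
Q(T, G) = 2 + 2*T (Q(T, G) = 2*(1 + T) = 2 + 2*T)
j(t) = -11/t (j(t) = (1 + (2 + 2*(-2))*6)/t = (1 + (2 - 4)*6)/t = (1 - 2*6)/t = (1 - 12)/t = -11/t)
((58 + 44*a(-3)) + 33818)*(j(-131) - 42020) = ((58 + 44*(-3)) + 33818)*(-11/(-131) - 42020) = ((58 - 132) + 33818)*(-11*(-1/131) - 42020) = (-74 + 33818)*(11/131 - 42020) = 33744*(-5504609/131) = -185747526096/131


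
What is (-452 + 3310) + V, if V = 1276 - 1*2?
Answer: 4132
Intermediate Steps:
V = 1274 (V = 1276 - 2 = 1274)
(-452 + 3310) + V = (-452 + 3310) + 1274 = 2858 + 1274 = 4132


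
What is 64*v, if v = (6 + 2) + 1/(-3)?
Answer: 1472/3 ≈ 490.67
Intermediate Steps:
v = 23/3 (v = 8 - 1/3 = 23/3 ≈ 7.6667)
64*v = 64*(23/3) = 1472/3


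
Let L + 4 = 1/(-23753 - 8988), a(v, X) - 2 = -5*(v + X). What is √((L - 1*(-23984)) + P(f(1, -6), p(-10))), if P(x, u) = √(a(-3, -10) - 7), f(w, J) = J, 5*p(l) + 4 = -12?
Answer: √(25705914449639 + 2143946162*√15)/32741 ≈ 154.88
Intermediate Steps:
p(l) = -16/5 (p(l) = -⅘ + (⅕)*(-12) = -⅘ - 12/5 = -16/5)
a(v, X) = 2 - 5*X - 5*v (a(v, X) = 2 - 5*(v + X) = 2 - 5*(X + v) = 2 + (-5*X - 5*v) = 2 - 5*X - 5*v)
L = -130965/32741 (L = -4 + 1/(-23753 - 8988) = -4 + 1/(-32741) = -4 - 1/32741 = -130965/32741 ≈ -4.0000)
P(x, u) = 2*√15 (P(x, u) = √((2 - 5*(-10) - 5*(-3)) - 7) = √((2 + 50 + 15) - 7) = √(67 - 7) = √60 = 2*√15)
√((L - 1*(-23984)) + P(f(1, -6), p(-10))) = √((-130965/32741 - 1*(-23984)) + 2*√15) = √((-130965/32741 + 23984) + 2*√15) = √(785129179/32741 + 2*√15)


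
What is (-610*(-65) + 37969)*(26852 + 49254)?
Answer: 5907271614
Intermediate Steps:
(-610*(-65) + 37969)*(26852 + 49254) = (39650 + 37969)*76106 = 77619*76106 = 5907271614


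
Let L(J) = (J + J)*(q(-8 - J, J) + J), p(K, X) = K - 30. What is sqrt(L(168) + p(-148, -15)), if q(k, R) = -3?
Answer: sqrt(55262) ≈ 235.08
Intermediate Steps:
p(K, X) = -30 + K
L(J) = 2*J*(-3 + J) (L(J) = (J + J)*(-3 + J) = (2*J)*(-3 + J) = 2*J*(-3 + J))
sqrt(L(168) + p(-148, -15)) = sqrt(2*168*(-3 + 168) + (-30 - 148)) = sqrt(2*168*165 - 178) = sqrt(55440 - 178) = sqrt(55262)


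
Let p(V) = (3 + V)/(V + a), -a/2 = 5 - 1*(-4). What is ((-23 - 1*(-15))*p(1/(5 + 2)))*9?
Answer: 1584/125 ≈ 12.672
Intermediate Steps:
a = -18 (a = -2*(5 - 1*(-4)) = -2*(5 + 4) = -2*9 = -18)
p(V) = (3 + V)/(-18 + V) (p(V) = (3 + V)/(V - 18) = (3 + V)/(-18 + V))
((-23 - 1*(-15))*p(1/(5 + 2)))*9 = ((-23 - 1*(-15))*((3 + 1/(5 + 2))/(-18 + 1/(5 + 2))))*9 = ((-23 + 15)*((3 + 1/7)/(-18 + 1/7)))*9 = -8*(3 + ⅐)/(-18 + ⅐)*9 = -8*22/((-125/7)*7)*9 = -(-56)*22/(125*7)*9 = -8*(-22/125)*9 = (176/125)*9 = 1584/125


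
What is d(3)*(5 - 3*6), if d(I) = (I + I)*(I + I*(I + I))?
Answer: -1638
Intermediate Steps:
d(I) = 2*I*(I + 2*I²) (d(I) = (2*I)*(I + I*(2*I)) = (2*I)*(I + 2*I²) = 2*I*(I + 2*I²))
d(3)*(5 - 3*6) = (3²*(2 + 4*3))*(5 - 3*6) = (9*(2 + 12))*(5 - 3*6) = (9*14)*(5 - 18) = 126*(-13) = -1638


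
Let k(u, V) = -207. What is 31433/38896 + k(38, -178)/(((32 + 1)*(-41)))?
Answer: 90161/93808 ≈ 0.96112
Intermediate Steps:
31433/38896 + k(38, -178)/(((32 + 1)*(-41))) = 31433/38896 - 207*(-1/(41*(32 + 1))) = 31433*(1/38896) - 207/(33*(-41)) = 1849/2288 - 207/(-1353) = 1849/2288 - 207*(-1/1353) = 1849/2288 + 69/451 = 90161/93808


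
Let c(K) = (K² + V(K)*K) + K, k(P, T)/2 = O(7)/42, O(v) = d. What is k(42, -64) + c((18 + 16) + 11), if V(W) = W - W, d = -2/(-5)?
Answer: 217352/105 ≈ 2070.0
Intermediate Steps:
d = ⅖ (d = -2*(-⅕) = ⅖ ≈ 0.40000)
O(v) = ⅖
V(W) = 0
k(P, T) = 2/105 (k(P, T) = 2*((⅖)/42) = 2*((⅖)*(1/42)) = 2*(1/105) = 2/105)
c(K) = K + K² (c(K) = (K² + 0*K) + K = (K² + 0) + K = K² + K = K + K²)
k(42, -64) + c((18 + 16) + 11) = 2/105 + ((18 + 16) + 11)*(1 + ((18 + 16) + 11)) = 2/105 + (34 + 11)*(1 + (34 + 11)) = 2/105 + 45*(1 + 45) = 2/105 + 45*46 = 2/105 + 2070 = 217352/105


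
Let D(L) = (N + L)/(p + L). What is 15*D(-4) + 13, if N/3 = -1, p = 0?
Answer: 157/4 ≈ 39.250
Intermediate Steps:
N = -3 (N = 3*(-1) = -3)
D(L) = (-3 + L)/L (D(L) = (-3 + L)/(0 + L) = (-3 + L)/L)
15*D(-4) + 13 = 15*((-3 - 4)/(-4)) + 13 = 15*(-1/4*(-7)) + 13 = 15*(7/4) + 13 = 105/4 + 13 = 157/4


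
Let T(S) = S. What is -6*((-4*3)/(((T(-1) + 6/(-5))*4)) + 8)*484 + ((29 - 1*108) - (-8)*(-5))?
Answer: -27311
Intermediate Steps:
-6*((-4*3)/(((T(-1) + 6/(-5))*4)) + 8)*484 + ((29 - 1*108) - (-8)*(-5)) = -6*((-4*3)/(((-1 + 6/(-5))*4)) + 8)*484 + ((29 - 1*108) - (-8)*(-5)) = -6*(-12*1/(4*(-1 + 6*(-1/5))) + 8)*484 + ((29 - 108) - 1*40) = -6*(-12*1/(4*(-1 - 6/5)) + 8)*484 + (-79 - 40) = -6*(-12/((-11/5*4)) + 8)*484 - 119 = -6*(-12/(-44/5) + 8)*484 - 119 = -6*(-12*(-5/44) + 8)*484 - 119 = -6*(15/11 + 8)*484 - 119 = -6*103/11*484 - 119 = -618/11*484 - 119 = -27192 - 119 = -27311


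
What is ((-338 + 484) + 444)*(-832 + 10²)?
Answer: -431880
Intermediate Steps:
((-338 + 484) + 444)*(-832 + 10²) = (146 + 444)*(-832 + 100) = 590*(-732) = -431880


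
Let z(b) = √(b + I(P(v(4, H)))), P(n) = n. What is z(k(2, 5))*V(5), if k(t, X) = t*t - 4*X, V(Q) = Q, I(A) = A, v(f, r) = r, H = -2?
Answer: 15*I*√2 ≈ 21.213*I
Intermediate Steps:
k(t, X) = t² - 4*X
z(b) = √(-2 + b) (z(b) = √(b - 2) = √(-2 + b))
z(k(2, 5))*V(5) = √(-2 + (2² - 4*5))*5 = √(-2 + (4 - 20))*5 = √(-2 - 16)*5 = √(-18)*5 = (3*I*√2)*5 = 15*I*√2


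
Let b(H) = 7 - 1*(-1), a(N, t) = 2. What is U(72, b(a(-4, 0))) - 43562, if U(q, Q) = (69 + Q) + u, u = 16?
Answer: -43469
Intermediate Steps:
b(H) = 8 (b(H) = 7 + 1 = 8)
U(q, Q) = 85 + Q (U(q, Q) = (69 + Q) + 16 = 85 + Q)
U(72, b(a(-4, 0))) - 43562 = (85 + 8) - 43562 = 93 - 43562 = -43469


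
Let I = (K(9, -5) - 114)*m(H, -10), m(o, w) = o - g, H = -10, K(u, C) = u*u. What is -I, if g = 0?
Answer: -330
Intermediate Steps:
K(u, C) = u²
m(o, w) = o (m(o, w) = o - 1*0 = o + 0 = o)
I = 330 (I = (9² - 114)*(-10) = (81 - 114)*(-10) = -33*(-10) = 330)
-I = -1*330 = -330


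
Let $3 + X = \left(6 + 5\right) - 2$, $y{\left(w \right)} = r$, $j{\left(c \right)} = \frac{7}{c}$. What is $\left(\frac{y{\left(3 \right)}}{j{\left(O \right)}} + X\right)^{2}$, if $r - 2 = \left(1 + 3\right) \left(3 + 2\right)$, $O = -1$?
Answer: $\frac{400}{49} \approx 8.1633$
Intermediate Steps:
$r = 22$ ($r = 2 + \left(1 + 3\right) \left(3 + 2\right) = 2 + 4 \cdot 5 = 2 + 20 = 22$)
$y{\left(w \right)} = 22$
$X = 6$ ($X = -3 + \left(\left(6 + 5\right) - 2\right) = -3 + \left(11 - 2\right) = -3 + 9 = 6$)
$\left(\frac{y{\left(3 \right)}}{j{\left(O \right)}} + X\right)^{2} = \left(\frac{22}{7 \frac{1}{-1}} + 6\right)^{2} = \left(\frac{22}{7 \left(-1\right)} + 6\right)^{2} = \left(\frac{22}{-7} + 6\right)^{2} = \left(22 \left(- \frac{1}{7}\right) + 6\right)^{2} = \left(- \frac{22}{7} + 6\right)^{2} = \left(\frac{20}{7}\right)^{2} = \frac{400}{49}$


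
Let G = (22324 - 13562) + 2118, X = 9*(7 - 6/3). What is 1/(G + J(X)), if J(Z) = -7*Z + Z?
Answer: 1/10610 ≈ 9.4251e-5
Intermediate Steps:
X = 45 (X = 9*(7 - 6*⅓) = 9*(7 - 2) = 9*5 = 45)
J(Z) = -6*Z
G = 10880 (G = 8762 + 2118 = 10880)
1/(G + J(X)) = 1/(10880 - 6*45) = 1/(10880 - 270) = 1/10610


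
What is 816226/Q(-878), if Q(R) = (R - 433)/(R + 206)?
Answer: 182834624/437 ≈ 4.1839e+5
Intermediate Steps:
Q(R) = (-433 + R)/(206 + R)
816226/Q(-878) = 816226/(((-433 - 878)/(206 - 878))) = 816226/((-1311/(-672))) = 816226/((-1/672*(-1311))) = 816226/(437/224) = 816226*(224/437) = 182834624/437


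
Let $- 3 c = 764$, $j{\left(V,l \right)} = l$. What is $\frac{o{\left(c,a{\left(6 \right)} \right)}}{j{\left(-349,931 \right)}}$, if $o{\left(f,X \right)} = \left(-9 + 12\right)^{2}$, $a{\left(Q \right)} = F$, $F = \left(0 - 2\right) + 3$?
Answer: $\frac{9}{931} \approx 0.009667$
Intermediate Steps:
$F = 1$ ($F = -2 + 3 = 1$)
$a{\left(Q \right)} = 1$
$c = - \frac{764}{3}$ ($c = \left(- \frac{1}{3}\right) 764 = - \frac{764}{3} \approx -254.67$)
$o{\left(f,X \right)} = 9$ ($o{\left(f,X \right)} = 3^{2} = 9$)
$\frac{o{\left(c,a{\left(6 \right)} \right)}}{j{\left(-349,931 \right)}} = \frac{9}{931}$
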